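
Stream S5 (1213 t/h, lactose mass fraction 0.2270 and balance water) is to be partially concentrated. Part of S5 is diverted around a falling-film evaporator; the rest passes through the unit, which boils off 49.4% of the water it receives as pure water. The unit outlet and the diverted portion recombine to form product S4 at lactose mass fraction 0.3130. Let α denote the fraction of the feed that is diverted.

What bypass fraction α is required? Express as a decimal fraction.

All 1213×0.227 = 275.35 t/h of lactose reaches S4, so S4 = 275.35/0.313 = 879.72 t/h and vapour = 333.28 t/h.
The evaporator receives (1−α)·1213 of feed at 0.773 water and removes 0.494 of that water:
0.494×0.773×(1−α)×1213 = 333.28
(1−α) = 333.28/463.2 = 0.7195;  α = 0.2805.

0.280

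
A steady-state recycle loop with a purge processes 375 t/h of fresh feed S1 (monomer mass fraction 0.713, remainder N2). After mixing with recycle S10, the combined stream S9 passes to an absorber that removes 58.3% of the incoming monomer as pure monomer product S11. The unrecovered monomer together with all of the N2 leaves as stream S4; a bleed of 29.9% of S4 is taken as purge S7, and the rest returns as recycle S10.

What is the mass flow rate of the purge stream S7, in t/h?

N2 enters only via S1 and leaves only via the purge: 375×0.287 = 0.299×(N2 in S4), and the absorber passes all N2, so N2 in S9 = N2 in S4 = 359.95 t/h.
monomer in S9: m_A = 375×0.713 + (1−0.299)·(1−0.583)·m_A, so m_A = 267.38/0.7077 = 377.82 t/h.
S4 = (1−0.583)×377.82 + 359.95 = 517.5 t/h.
Purge S7 = 0.299×517.5 = 154.73 t/h.

154.7 t/h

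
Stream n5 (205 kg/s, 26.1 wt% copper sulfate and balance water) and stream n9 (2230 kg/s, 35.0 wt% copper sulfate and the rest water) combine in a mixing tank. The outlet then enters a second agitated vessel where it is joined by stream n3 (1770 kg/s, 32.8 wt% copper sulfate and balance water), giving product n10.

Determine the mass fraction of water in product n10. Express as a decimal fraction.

0.664

Overall, product flow = 4205 kg/s.
water in = 205×0.739 + 2230×0.650 + 1770×0.672 = 2790.4 kg/s.
water fraction in n10 = 0.664.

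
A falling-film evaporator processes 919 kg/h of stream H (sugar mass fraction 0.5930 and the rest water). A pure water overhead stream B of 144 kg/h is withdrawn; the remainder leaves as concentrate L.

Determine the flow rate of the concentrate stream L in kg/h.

Concentrate = 919 − 144 = 775 kg/h.

775 kg/h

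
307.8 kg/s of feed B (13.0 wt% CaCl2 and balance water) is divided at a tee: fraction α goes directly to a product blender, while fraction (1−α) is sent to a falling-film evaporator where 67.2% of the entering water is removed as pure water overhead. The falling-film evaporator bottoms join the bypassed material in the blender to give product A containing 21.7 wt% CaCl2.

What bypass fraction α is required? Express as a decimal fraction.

All 307.8×0.130 = 40.014 kg/s of CaCl2 reaches A, so A = 40.014/0.217 = 184.4 kg/s and vapour = 123.4 kg/s.
The evaporator receives (1−α)·307.8 of feed at 0.870 water and removes 0.672 of that water:
0.672×0.870×(1−α)×307.8 = 123.4
(1−α) = 123.4/179.95 = 0.6858;  α = 0.3142.

0.314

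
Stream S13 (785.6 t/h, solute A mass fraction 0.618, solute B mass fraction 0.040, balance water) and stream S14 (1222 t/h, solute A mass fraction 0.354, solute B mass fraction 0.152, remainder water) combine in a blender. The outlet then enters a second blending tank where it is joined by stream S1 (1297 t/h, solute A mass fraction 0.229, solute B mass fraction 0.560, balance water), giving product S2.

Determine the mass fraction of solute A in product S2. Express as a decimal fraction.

Overall, product flow = 3304.6 t/h.
solute A in = 785.6×0.618 + 1222×0.354 + 1297×0.229 = 1215.1 t/h.
solute A fraction in S2 = 0.368.

0.368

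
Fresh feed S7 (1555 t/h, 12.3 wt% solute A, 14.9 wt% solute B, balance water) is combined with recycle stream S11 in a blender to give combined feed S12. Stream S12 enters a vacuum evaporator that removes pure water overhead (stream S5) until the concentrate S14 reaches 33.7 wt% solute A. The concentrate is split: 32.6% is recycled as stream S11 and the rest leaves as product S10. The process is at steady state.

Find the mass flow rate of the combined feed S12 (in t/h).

1830 t/h

Overall solute A balance (none leaves overhead): solute A in fresh feed = solute A in product, i.e. 1555×0.123 = (1−0.326)·S14·0.337.
S14 = 191.26/(0.337×0.674) = 842.07 t/h.
Recycle S11 = 0.326×842.07 = 274.51 t/h.
Combined feed S12 = 1555 + 274.51 = 1829.5 t/h.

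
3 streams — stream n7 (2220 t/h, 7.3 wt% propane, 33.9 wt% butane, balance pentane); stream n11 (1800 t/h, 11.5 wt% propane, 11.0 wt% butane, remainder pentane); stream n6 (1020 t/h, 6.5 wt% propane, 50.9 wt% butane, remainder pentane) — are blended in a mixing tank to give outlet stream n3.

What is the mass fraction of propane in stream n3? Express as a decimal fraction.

Total flow out = 2220 + 1800 + 1020 = 5040 t/h.
propane in = 2220×0.073 + 1800×0.115 + 1020×0.065 = 435.36 t/h.
propane mass fraction in n3 = 435.36/5040 = 0.086.

0.086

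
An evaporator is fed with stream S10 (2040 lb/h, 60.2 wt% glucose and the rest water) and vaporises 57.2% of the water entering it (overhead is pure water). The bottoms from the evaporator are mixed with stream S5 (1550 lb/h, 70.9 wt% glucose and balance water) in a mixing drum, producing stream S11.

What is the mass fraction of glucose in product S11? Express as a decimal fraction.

Vapour removed = 0.572×0.398×2040 = 464.42 lb/h; concentrate = 1575.6 lb/h.
glucose reaching the mixer = 1228.1 (from concentrate) + 1550×0.709 = 2327 lb/h.
Product flow = 1575.6 + 1550 = 3125.6 lb/h; glucose fraction = 0.745.

0.745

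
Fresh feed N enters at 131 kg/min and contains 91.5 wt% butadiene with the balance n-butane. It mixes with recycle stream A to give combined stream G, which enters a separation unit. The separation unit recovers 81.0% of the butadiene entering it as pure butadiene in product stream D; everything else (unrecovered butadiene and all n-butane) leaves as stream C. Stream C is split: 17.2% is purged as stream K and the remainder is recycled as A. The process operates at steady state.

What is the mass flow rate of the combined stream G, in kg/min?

n-butane enters only via N and leaves only via the purge: 131×0.085 = 0.172×(n-butane in C), and the separation unit passes all n-butane, so n-butane in G = n-butane in C = 64.738 kg/min.
butadiene in G: m_A = 131×0.915 + (1−0.172)·(1−0.810)·m_A, so m_A = 119.87/0.8427 = 142.24 kg/min.
G = 142.24 + 64.738 = 206.98 kg/min.

207 kg/min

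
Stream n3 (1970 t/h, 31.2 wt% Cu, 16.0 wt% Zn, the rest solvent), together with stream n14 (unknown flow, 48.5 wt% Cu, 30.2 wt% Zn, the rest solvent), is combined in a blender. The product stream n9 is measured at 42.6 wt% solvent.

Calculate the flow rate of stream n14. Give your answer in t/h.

Let n14 be the unknown flow. Total out = 1970 + n14.
solvent balance: 1040.2 + 0.213·n14 = 0.426·(1970 + n14)
(0.213 − 0.426)·n14 = 0.426×1970 − 1040.2 = -200.94
n14 = -200.94 / -0.213 = 943.38 t/h

943.4 t/h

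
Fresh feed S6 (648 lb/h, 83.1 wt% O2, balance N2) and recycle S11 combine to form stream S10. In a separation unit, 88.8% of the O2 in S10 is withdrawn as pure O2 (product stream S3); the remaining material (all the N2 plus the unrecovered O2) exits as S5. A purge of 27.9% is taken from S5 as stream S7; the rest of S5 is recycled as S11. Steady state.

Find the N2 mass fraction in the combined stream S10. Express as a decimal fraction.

0.4012

N2 enters only via S6 and leaves only via the purge: 648×0.169 = 0.279×(N2 in S5), and the separation unit passes all N2, so N2 in S10 = N2 in S5 = 392.52 lb/h.
O2 in S10: m_A = 648×0.831 + (1−0.279)·(1−0.888)·m_A, so m_A = 538.49/0.9192 = 585.79 lb/h.
S10 = 585.79 + 392.52 = 978.31 lb/h.
N2 fraction in S10 = 392.52/978.31 = 0.4012.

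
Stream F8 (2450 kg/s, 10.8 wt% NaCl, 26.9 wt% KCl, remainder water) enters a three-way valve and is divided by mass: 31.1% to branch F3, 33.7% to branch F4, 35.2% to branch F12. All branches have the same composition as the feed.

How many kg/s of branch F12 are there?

862.4 kg/s

Branch F12 flow = 0.352×2450 = 862.4 kg/s.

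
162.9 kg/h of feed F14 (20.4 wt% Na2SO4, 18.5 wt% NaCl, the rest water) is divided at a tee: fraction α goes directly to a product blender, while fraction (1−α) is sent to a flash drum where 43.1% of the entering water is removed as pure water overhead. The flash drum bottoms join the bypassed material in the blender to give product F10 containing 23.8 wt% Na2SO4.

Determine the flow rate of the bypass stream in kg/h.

74.53 kg/h

All 162.9×0.204 = 33.232 kg/h of Na2SO4 reaches F10, so F10 = 33.232/0.238 = 139.63 kg/h and vapour = 23.271 kg/h.
The evaporator receives (1−α)·162.9 of feed at 0.611 water and removes 0.431 of that water:
0.431×0.611×(1−α)×162.9 = 23.271
(1−α) = 23.271/42.898 = 0.5425;  α = 0.4575.
Bypass flow = 0.4575×162.9 = 74.53 kg/h.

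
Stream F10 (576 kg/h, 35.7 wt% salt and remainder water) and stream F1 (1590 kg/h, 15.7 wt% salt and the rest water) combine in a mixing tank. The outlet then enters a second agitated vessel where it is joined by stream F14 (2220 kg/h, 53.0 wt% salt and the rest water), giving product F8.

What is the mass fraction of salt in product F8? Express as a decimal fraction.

Overall, product flow = 4386 kg/h.
salt in = 576×0.357 + 1590×0.157 + 2220×0.530 = 1631.9 kg/h.
salt fraction in F8 = 0.372.

0.372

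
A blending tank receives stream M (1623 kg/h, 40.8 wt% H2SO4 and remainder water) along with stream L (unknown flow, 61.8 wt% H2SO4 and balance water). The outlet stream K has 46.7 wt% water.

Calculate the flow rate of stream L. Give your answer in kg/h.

2387 kg/h

Let L be the unknown flow. Total out = 1623 + L.
water balance: 960.82 + 0.382·L = 0.467·(1623 + L)
(0.382 − 0.467)·L = 0.467×1623 − 960.82 = -202.87
L = -202.87 / -0.085 = 2386.8 kg/h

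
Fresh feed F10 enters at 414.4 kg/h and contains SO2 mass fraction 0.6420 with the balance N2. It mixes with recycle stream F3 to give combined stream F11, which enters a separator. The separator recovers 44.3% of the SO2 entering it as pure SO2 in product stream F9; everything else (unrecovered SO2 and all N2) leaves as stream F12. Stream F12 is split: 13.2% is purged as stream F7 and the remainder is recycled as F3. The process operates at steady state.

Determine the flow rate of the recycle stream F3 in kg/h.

N2 enters only via F10 and leaves only via the purge: 414.4×0.358 = 0.132×(N2 in F12), and the separator passes all N2, so N2 in F11 = N2 in F12 = 1123.9 kg/h.
SO2 in F11: m_A = 414.4×0.642 + (1−0.132)·(1−0.443)·m_A, so m_A = 266.04/0.5165 = 515.07 kg/h.
F12 = (1−0.443)×515.07 + 1123.9 = 1410.8 kg/h.
Recycle F3 = (1−0.132)×1410.8 = 1224.6 kg/h.

1225 kg/h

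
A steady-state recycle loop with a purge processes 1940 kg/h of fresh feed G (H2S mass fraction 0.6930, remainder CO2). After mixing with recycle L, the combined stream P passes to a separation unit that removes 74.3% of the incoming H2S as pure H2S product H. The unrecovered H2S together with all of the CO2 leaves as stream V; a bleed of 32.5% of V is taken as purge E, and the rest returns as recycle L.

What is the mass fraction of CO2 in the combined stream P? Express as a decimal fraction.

CO2 enters only via G and leaves only via the purge: 1940×0.307 = 0.325×(CO2 in V), and the separation unit passes all CO2, so CO2 in P = CO2 in V = 1832.6 kg/h.
H2S in P: m_A = 1940×0.693 + (1−0.325)·(1−0.743)·m_A, so m_A = 1344.4/0.8265 = 1626.6 kg/h.
P = 1626.6 + 1832.6 = 3459.1 kg/h.
CO2 fraction in P = 1832.6/3459.1 = 0.5298.

0.5298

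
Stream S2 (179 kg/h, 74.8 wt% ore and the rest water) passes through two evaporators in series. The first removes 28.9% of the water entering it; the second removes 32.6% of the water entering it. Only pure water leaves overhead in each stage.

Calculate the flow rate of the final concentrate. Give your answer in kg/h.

water in feed = 179×0.252 = 45.108 kg/h.
After stage 1: water left = (1−0.289)×45.108 = 32.072; stream total = 165.96 kg/h.
After stage 2: water left = (1−0.326)×32.072 = 21.616; final concentrate = 155.51 kg/h.

155.5 kg/h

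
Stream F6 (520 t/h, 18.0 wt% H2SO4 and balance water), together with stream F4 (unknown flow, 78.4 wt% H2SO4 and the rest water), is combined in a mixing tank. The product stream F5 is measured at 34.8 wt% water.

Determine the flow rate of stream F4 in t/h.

1859 t/h

Let F4 be the unknown flow. Total out = 520 + F4.
water balance: 426.4 + 0.216·F4 = 0.348·(520 + F4)
(0.216 − 0.348)·F4 = 0.348×520 − 426.4 = -245.44
F4 = -245.44 / -0.132 = 1859.4 t/h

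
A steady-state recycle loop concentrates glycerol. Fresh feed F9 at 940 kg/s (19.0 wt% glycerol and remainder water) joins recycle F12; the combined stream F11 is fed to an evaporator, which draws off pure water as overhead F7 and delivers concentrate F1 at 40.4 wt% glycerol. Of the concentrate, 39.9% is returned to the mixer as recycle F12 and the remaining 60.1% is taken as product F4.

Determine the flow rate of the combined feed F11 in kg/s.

Overall glycerol balance (none leaves overhead): glycerol in fresh feed = glycerol in product, i.e. 940×0.190 = (1−0.399)·F1·0.404.
F1 = 178.6/(0.404×0.601) = 735.57 kg/s.
Recycle F12 = 0.399×735.57 = 293.49 kg/s.
Combined feed F11 = 940 + 293.49 = 1233.5 kg/s.

1233 kg/s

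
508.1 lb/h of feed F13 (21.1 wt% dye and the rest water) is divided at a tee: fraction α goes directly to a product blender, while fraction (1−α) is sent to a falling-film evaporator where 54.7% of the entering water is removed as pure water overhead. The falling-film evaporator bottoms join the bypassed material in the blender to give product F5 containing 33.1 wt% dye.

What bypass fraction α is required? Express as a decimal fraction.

0.160

All 508.1×0.211 = 107.21 lb/h of dye reaches F5, so F5 = 107.21/0.331 = 323.89 lb/h and vapour = 184.21 lb/h.
The evaporator receives (1−α)·508.1 of feed at 0.789 water and removes 0.547 of that water:
0.547×0.789×(1−α)×508.1 = 184.21
(1−α) = 184.21/219.29 = 0.8400;  α = 0.1600.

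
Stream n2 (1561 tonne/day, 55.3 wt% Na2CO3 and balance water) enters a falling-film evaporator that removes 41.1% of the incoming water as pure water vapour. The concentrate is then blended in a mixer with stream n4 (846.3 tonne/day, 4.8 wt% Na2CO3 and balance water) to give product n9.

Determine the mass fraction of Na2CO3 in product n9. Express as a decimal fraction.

0.426

Vapour removed = 0.411×0.447×1561 = 286.78 tonne/day; concentrate = 1274.2 tonne/day.
Na2CO3 reaching the mixer = 863.23 (from concentrate) + 846.3×0.048 = 903.86 tonne/day.
Product flow = 1274.2 + 846.3 = 2120.5 tonne/day; Na2CO3 fraction = 0.426.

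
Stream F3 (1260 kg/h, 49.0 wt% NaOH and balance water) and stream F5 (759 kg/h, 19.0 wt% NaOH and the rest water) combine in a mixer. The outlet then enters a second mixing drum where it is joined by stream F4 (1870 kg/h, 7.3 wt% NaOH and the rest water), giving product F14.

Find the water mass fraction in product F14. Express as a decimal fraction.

0.7691

Overall, product flow = 3889 kg/h.
water in = 1260×0.510 + 759×0.810 + 1870×0.927 = 2990.9 kg/h.
water fraction in F14 = 0.7691.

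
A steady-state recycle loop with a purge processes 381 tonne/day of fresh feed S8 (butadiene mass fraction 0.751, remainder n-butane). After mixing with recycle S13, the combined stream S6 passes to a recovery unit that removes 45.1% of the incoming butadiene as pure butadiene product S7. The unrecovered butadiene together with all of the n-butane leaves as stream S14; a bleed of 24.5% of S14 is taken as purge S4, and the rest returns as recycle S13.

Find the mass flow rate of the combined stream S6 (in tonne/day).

875.9 tonne/day

n-butane enters only via S8 and leaves only via the purge: 381×0.249 = 0.245×(n-butane in S14), and the recovery unit passes all n-butane, so n-butane in S6 = n-butane in S14 = 387.22 tonne/day.
butadiene in S6: m_A = 381×0.751 + (1−0.245)·(1−0.451)·m_A, so m_A = 286.13/0.5855 = 488.69 tonne/day.
S6 = 488.69 + 387.22 = 875.91 tonne/day.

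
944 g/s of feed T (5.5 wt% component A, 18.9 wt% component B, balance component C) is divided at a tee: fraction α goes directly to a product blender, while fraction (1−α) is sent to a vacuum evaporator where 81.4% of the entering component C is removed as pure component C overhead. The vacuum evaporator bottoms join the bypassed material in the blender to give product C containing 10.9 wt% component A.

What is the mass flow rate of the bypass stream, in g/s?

All 944×0.055 = 51.92 g/s of component A reaches C, so C = 51.92/0.109 = 476.33 g/s and vapour = 467.67 g/s.
The evaporator receives (1−α)·944 of feed at 0.756 component C and removes 0.814 of that component C:
0.814×0.756×(1−α)×944 = 467.67
(1−α) = 467.67/580.92 = 0.8050;  α = 0.1950.
Bypass flow = 0.1950×944 = 184.04 g/s.

184 g/s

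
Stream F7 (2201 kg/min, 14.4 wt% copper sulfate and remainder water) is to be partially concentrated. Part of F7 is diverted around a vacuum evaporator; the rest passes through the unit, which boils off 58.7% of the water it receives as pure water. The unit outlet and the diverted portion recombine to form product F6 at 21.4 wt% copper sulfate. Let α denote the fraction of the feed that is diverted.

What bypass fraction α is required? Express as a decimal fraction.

0.349

All 2201×0.144 = 316.94 kg/min of copper sulfate reaches F6, so F6 = 316.94/0.214 = 1481 kg/min and vapour = 719.95 kg/min.
The evaporator receives (1−α)·2201 of feed at 0.856 water and removes 0.587 of that water:
0.587×0.856×(1−α)×2201 = 719.95
(1−α) = 719.95/1105.9 = 0.6510;  α = 0.3490.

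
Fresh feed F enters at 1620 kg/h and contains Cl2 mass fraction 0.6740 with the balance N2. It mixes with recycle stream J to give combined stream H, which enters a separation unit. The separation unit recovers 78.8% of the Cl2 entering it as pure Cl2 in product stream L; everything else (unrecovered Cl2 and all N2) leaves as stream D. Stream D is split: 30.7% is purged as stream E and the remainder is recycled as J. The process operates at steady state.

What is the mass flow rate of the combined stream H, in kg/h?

3000 kg/h

N2 enters only via F and leaves only via the purge: 1620×0.326 = 0.307×(N2 in D), and the separation unit passes all N2, so N2 in H = N2 in D = 1720.3 kg/h.
Cl2 in H: m_A = 1620×0.674 + (1−0.307)·(1−0.788)·m_A, so m_A = 1091.9/0.8531 = 1279.9 kg/h.
H = 1279.9 + 1720.3 = 3000.2 kg/h.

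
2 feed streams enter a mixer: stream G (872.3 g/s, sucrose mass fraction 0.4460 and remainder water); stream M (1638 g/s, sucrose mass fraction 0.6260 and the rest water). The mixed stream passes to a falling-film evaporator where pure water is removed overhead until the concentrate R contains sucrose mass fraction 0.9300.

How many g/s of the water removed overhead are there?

989.4 g/s

sucrose entering = 872.3×0.446 + 1638×0.626 = 1414.4 g/s.
All sucrose reports to R, so R = 1414.4/0.930 = 1520.9 g/s.
Total feed = 2510.3 g/s; overhead = 2510.3 − 1520.9 = 989.4 g/s.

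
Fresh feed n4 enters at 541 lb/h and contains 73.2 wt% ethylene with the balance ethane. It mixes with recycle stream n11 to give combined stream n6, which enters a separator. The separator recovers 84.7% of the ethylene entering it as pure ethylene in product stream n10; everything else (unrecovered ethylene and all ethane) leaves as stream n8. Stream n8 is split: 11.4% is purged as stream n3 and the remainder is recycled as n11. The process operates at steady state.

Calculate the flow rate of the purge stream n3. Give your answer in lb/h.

ethane enters only via n4 and leaves only via the purge: 541×0.268 = 0.114×(ethane in n8), and the separator passes all ethane, so ethane in n6 = ethane in n8 = 1271.8 lb/h.
ethylene in n6: m_A = 541×0.732 + (1−0.114)·(1−0.847)·m_A, so m_A = 396.01/0.8644 = 458.11 lb/h.
n8 = (1−0.847)×458.11 + 1271.8 = 1341.9 lb/h.
Purge n3 = 0.114×1341.9 = 152.98 lb/h.

153 lb/h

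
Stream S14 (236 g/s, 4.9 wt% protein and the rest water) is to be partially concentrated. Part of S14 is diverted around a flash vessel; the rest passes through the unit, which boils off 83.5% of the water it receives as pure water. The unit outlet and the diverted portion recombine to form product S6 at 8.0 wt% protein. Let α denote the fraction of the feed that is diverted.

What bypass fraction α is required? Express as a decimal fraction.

All 236×0.049 = 11.564 g/s of protein reaches S6, so S6 = 11.564/0.080 = 144.55 g/s and vapour = 91.45 g/s.
The evaporator receives (1−α)·236 of feed at 0.951 water and removes 0.835 of that water:
0.835×0.951×(1−α)×236 = 91.45
(1−α) = 91.45/187.4 = 0.4880;  α = 0.5120.

0.512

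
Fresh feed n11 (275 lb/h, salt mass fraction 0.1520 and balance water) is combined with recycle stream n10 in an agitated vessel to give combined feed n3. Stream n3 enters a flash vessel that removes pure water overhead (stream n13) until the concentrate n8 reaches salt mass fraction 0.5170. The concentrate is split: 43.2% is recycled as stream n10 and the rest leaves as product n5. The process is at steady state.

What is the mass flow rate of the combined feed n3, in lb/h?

336.5 lb/h

Overall salt balance (none leaves overhead): salt in fresh feed = salt in product, i.e. 275×0.152 = (1−0.432)·n8·0.517.
n8 = 41.8/(0.517×0.568) = 142.34 lb/h.
Recycle n10 = 0.432×142.34 = 61.492 lb/h.
Combined feed n3 = 275 + 61.492 = 336.49 lb/h.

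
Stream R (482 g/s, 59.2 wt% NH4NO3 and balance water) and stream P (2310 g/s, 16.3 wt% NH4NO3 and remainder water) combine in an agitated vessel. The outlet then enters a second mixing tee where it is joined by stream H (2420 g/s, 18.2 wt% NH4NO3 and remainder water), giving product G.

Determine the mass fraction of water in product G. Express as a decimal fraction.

0.789

Overall, product flow = 5212 g/s.
water in = 482×0.408 + 2310×0.837 + 2420×0.818 = 4109.7 g/s.
water fraction in G = 0.789.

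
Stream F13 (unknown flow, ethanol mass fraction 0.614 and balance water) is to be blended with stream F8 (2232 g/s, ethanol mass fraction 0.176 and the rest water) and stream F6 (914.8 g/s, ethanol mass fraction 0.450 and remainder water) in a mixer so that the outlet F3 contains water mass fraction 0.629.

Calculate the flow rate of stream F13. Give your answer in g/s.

Let F13 be the unknown flow. Total out = 3146.8 + F13.
water balance: 2342.3 + 0.386·F13 = 0.629·(3146.8 + F13)
(0.386 − 0.629)·F13 = 0.629×3146.8 − 2342.3 = -362.97
F13 = -362.97 / -0.243 = 1493.7 g/s

1494 g/s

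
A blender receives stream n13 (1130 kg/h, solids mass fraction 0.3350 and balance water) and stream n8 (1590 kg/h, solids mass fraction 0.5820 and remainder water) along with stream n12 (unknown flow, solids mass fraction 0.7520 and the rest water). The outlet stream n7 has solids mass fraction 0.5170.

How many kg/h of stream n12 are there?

Let n12 be the unknown flow. Total out = 2720 + n12.
solids balance: 1303.9 + 0.752·n12 = 0.517·(2720 + n12)
(0.752 − 0.517)·n12 = 0.517×2720 − 1303.9 = 102.31
n12 = 102.31 / 0.235 = 435.36 kg/h

435.4 kg/h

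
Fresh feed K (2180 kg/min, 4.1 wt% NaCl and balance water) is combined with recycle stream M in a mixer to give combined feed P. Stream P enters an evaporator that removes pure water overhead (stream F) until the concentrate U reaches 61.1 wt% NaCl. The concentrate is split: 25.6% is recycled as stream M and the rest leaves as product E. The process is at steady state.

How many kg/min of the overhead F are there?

2034 kg/min

Overall NaCl balance (none leaves overhead): NaCl in fresh feed = NaCl in product, i.e. 2180×0.041 = (1−0.256)·U·0.611.
U = 89.38/(0.611×0.744) = 196.62 kg/min.
Recycle M = 0.256×196.62 = 50.335 kg/min.
Combined feed P = 2180 + 50.335 = 2230.3 kg/min.
Overhead F = P − U = 2230.3 − 196.62 = 2033.7 kg/min.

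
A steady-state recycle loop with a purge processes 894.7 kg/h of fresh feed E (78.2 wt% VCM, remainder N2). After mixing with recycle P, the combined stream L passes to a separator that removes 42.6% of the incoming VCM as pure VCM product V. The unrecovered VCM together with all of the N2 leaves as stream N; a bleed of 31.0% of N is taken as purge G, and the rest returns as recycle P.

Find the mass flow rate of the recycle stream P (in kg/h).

N2 enters only via E and leaves only via the purge: 894.7×0.218 = 0.310×(N2 in N), and the separator passes all N2, so N2 in L = N2 in N = 629.18 kg/h.
VCM in L: m_A = 894.7×0.782 + (1−0.310)·(1−0.426)·m_A, so m_A = 699.66/0.6039 = 1158.5 kg/h.
N = (1−0.426)×1158.5 + 629.18 = 1294.1 kg/h.
Recycle P = (1−0.310)×1294.1 = 892.96 kg/h.

893 kg/h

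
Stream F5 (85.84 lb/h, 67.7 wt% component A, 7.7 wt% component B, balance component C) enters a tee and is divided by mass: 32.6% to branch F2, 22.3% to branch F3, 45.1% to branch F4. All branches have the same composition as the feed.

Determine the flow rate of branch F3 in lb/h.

19.14 lb/h

Branch F3 flow = 0.223×85.84 = 19.142 lb/h.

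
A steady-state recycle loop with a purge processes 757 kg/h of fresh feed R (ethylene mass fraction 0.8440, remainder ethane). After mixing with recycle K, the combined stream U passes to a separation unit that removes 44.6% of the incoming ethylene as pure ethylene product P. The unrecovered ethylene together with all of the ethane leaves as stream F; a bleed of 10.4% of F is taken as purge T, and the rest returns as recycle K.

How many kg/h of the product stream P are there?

ethylene in U: m_A = 757×0.844 + (1−0.104)·(1−0.446)·m_A, so m_A = 638.91/0.5036 = 1268.6 kg/h.
Product P = 0.446×1268.6 = 565.81 kg/h.

565.8 kg/h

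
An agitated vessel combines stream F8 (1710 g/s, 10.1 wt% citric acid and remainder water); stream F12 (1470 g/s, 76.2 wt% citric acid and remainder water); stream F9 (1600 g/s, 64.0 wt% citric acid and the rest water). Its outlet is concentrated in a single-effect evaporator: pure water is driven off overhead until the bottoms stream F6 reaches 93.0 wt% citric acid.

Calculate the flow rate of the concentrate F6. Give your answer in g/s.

citric acid entering = 1710×0.101 + 1470×0.762 + 1600×0.640 = 2316.8 g/s.
All citric acid reports to F6, so F6 = 2316.8/0.930 = 2491.2 g/s.

2491 g/s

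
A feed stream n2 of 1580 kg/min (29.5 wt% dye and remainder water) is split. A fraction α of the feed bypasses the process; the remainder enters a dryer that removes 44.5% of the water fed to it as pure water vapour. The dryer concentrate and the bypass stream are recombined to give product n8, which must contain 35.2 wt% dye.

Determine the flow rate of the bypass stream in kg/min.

764.5 kg/min

All 1580×0.295 = 466.1 kg/min of dye reaches n8, so n8 = 466.1/0.352 = 1324.1 kg/min and vapour = 255.85 kg/min.
The evaporator receives (1−α)·1580 of feed at 0.705 water and removes 0.445 of that water:
0.445×0.705×(1−α)×1580 = 255.85
(1−α) = 255.85/495.69 = 0.5162;  α = 0.4838.
Bypass flow = 0.4838×1580 = 764.47 kg/min.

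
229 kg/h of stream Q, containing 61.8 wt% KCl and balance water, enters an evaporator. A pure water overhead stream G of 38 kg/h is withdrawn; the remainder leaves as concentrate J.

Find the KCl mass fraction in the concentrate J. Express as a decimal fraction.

0.741

KCl is not removed: 229×0.618 = 141.52 kg/h of KCl enters J.
Concentrate = 229 − 38 = 191 kg/h.
Mass fraction = 141.52/191 = 0.741.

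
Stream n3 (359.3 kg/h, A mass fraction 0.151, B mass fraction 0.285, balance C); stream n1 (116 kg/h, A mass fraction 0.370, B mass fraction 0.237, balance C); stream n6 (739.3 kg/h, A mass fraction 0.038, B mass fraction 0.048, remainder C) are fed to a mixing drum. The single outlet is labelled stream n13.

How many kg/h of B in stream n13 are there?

B out = B in = 359.3×0.285 + 116×0.237 + 739.3×0.048 = 165.38 kg/h.

165.4 kg/h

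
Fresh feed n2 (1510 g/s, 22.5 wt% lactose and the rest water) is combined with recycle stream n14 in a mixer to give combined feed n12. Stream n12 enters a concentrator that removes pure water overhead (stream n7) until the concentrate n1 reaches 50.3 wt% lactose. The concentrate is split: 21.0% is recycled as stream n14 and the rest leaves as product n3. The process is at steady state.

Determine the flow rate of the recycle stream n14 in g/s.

Overall lactose balance (none leaves overhead): lactose in fresh feed = lactose in product, i.e. 1510×0.225 = (1−0.210)·n1·0.503.
n1 = 339.75/(0.503×0.790) = 855 g/s.
Recycle n14 = 0.210×855 = 179.55 g/s.

179.5 g/s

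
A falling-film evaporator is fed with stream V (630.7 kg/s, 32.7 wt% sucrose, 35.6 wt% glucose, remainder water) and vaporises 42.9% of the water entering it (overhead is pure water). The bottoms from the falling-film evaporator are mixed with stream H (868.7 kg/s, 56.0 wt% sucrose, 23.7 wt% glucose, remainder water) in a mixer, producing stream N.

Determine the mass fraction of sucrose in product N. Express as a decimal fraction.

Vapour removed = 0.429×0.317×630.7 = 85.771 kg/s; concentrate = 544.93 kg/s.
sucrose reaching the mixer = 206.24 (from concentrate) + 868.7×0.560 = 692.71 kg/s.
Product flow = 544.93 + 868.7 = 1413.6 kg/s; sucrose fraction = 0.4900.

0.4900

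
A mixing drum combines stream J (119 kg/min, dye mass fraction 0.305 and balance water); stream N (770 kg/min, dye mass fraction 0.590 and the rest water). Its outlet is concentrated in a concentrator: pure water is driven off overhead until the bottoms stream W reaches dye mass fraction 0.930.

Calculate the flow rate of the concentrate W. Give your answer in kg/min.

dye entering = 119×0.305 + 770×0.590 = 490.59 kg/min.
All dye reports to W, so W = 490.59/0.930 = 527.52 kg/min.

527.5 kg/min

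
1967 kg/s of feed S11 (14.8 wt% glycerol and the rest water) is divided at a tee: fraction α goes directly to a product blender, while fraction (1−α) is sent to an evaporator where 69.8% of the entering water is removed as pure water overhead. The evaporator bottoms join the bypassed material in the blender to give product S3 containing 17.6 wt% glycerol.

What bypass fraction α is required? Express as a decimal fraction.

0.732

All 1967×0.148 = 291.12 kg/s of glycerol reaches S3, so S3 = 291.12/0.176 = 1654.1 kg/s and vapour = 312.93 kg/s.
The evaporator receives (1−α)·1967 of feed at 0.852 water and removes 0.698 of that water:
0.698×0.852×(1−α)×1967 = 312.93
(1−α) = 312.93/1169.8 = 0.2675;  α = 0.7325.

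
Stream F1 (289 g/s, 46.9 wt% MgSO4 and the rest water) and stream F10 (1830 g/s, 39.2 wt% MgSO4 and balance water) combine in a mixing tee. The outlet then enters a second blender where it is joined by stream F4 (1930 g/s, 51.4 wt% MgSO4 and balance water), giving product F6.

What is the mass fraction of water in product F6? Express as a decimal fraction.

0.544

Overall, product flow = 4049 g/s.
water in = 289×0.531 + 1830×0.608 + 1930×0.486 = 2204.1 g/s.
water fraction in F6 = 0.544.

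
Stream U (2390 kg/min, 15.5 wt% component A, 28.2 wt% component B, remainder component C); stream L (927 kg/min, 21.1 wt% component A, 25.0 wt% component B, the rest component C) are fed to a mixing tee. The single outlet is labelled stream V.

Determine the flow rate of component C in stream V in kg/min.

component C out = component C in = 2390×0.563 + 927×0.539 = 1845.2 kg/min.

1845 kg/min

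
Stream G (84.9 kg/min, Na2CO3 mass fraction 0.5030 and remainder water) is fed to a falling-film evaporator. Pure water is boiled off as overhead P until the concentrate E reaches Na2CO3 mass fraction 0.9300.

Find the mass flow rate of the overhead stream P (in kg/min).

38.98 kg/min

Na2CO3 is conserved: 84.9×0.503 = 42.705 kg/min all reports to the concentrate.
Concentrate = 42.705/(target fraction) = 45.919 kg/min.
Overhead = 84.9 − 45.919 = 38.981 kg/min.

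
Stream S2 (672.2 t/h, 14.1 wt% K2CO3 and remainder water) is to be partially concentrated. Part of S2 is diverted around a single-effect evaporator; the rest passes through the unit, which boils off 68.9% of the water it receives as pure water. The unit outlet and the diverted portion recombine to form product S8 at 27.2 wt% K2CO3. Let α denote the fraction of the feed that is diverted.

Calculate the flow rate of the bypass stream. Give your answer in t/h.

All 672.2×0.141 = 94.78 t/h of K2CO3 reaches S8, so S8 = 94.78/0.272 = 348.46 t/h and vapour = 323.74 t/h.
The evaporator receives (1−α)·672.2 of feed at 0.859 water and removes 0.689 of that water:
0.689×0.859×(1−α)×672.2 = 323.74
(1−α) = 323.74/397.84 = 0.8137;  α = 0.1863.
Bypass flow = 0.1863×672.2 = 125.2 t/h.

125.2 t/h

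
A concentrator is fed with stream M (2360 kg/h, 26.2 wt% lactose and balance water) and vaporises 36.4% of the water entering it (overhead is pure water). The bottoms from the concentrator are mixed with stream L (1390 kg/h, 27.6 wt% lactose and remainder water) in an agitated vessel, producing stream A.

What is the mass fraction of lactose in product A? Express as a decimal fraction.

0.3216

Vapour removed = 0.364×0.738×2360 = 633.97 kg/h; concentrate = 1726 kg/h.
lactose reaching the mixer = 618.32 (from concentrate) + 1390×0.276 = 1002 kg/h.
Product flow = 1726 + 1390 = 3116 kg/h; lactose fraction = 0.3216.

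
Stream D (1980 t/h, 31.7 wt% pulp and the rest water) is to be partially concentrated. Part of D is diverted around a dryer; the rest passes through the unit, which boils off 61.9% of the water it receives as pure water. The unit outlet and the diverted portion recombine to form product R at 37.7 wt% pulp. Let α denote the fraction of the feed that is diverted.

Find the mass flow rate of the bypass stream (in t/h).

All 1980×0.317 = 627.66 t/h of pulp reaches R, so R = 627.66/0.377 = 1664.9 t/h and vapour = 315.12 t/h.
The evaporator receives (1−α)·1980 of feed at 0.683 water and removes 0.619 of that water:
0.619×0.683×(1−α)×1980 = 315.12
(1−α) = 315.12/837.1 = 0.3764;  α = 0.6236.
Bypass flow = 0.6236×1980 = 1234.6 t/h.

1235 t/h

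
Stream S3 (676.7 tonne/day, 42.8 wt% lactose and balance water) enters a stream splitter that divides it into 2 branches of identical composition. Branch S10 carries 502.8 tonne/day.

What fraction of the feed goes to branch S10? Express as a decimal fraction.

0.743

Fraction to S10 = 502.8/676.7 = 0.7430.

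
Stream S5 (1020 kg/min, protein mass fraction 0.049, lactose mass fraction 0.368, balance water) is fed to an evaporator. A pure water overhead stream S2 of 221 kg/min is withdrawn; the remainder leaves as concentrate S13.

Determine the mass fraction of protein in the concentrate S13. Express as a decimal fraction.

protein is not removed: 1020×0.049 = 49.98 kg/min of protein enters S13.
Concentrate = 1020 − 221 = 799 kg/min.
Mass fraction = 49.98/799 = 0.063.

0.063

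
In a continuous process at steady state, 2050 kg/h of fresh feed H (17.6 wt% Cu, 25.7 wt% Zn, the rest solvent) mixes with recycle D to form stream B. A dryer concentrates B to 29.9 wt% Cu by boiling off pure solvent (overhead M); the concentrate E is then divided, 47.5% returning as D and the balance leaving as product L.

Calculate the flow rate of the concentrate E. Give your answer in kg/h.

2298 kg/h

Overall Cu balance (none leaves overhead): Cu in fresh feed = Cu in product, i.e. 2050×0.176 = (1−0.475)·E·0.299.
E = 360.8/(0.299×0.525) = 2298.5 kg/h.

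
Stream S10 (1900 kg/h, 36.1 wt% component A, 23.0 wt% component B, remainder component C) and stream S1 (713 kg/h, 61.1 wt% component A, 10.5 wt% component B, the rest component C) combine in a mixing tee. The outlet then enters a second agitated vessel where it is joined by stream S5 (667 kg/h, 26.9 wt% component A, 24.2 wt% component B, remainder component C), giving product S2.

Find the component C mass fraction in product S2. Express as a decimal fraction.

0.3981

Overall, product flow = 3280 kg/h.
component C in = 1900×0.409 + 713×0.284 + 667×0.489 = 1305.8 kg/h.
component C fraction in S2 = 0.3981.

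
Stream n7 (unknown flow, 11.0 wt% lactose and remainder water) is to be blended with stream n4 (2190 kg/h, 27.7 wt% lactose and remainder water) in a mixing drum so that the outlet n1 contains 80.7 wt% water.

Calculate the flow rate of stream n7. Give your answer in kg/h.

2216 kg/h

Let n7 be the unknown flow. Total out = 2190 + n7.
water balance: 1583.4 + 0.890·n7 = 0.807·(2190 + n7)
(0.890 − 0.807)·n7 = 0.807×2190 − 1583.4 = 183.96
n7 = 183.96 / 0.083 = 2216.4 kg/h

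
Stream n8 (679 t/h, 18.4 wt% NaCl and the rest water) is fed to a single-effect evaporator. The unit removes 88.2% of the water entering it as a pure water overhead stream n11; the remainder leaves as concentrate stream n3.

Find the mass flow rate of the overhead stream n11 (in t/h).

water entering = 679×0.816 = 554.06 t/h; overhead removed = 0.882×554.06 = 488.68 t/h.

488.7 t/h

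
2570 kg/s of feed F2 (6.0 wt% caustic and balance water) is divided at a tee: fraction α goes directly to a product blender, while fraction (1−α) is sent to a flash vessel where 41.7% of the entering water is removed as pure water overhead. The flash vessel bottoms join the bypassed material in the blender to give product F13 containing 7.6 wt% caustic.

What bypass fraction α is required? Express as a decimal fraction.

All 2570×0.060 = 154.2 kg/s of caustic reaches F13, so F13 = 154.2/0.076 = 2028.9 kg/s and vapour = 541.05 kg/s.
The evaporator receives (1−α)·2570 of feed at 0.940 water and removes 0.417 of that water:
0.417×0.940×(1−α)×2570 = 541.05
(1−α) = 541.05/1007.4 = 0.5371;  α = 0.4629.

0.463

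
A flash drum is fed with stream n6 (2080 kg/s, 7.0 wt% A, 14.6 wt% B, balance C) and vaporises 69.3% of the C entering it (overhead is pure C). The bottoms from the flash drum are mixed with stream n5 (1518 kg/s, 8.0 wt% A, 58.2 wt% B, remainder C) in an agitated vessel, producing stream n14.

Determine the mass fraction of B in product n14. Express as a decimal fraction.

0.481

Vapour removed = 0.693×0.784×2080 = 1130.1 kg/s; concentrate = 949.91 kg/s.
B reaching the mixer = 303.68 (from concentrate) + 1518×0.582 = 1187.2 kg/s.
Product flow = 949.91 + 1518 = 2467.9 kg/s; B fraction = 0.481.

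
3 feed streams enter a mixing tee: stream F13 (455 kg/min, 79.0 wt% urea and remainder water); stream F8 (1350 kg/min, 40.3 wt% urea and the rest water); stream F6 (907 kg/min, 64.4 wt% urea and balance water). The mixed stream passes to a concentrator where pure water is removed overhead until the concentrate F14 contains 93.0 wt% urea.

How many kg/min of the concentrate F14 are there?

1600 kg/min

urea entering = 455×0.790 + 1350×0.403 + 907×0.644 = 1487.6 kg/min.
All urea reports to F14, so F14 = 1487.6/0.930 = 1599.6 kg/min.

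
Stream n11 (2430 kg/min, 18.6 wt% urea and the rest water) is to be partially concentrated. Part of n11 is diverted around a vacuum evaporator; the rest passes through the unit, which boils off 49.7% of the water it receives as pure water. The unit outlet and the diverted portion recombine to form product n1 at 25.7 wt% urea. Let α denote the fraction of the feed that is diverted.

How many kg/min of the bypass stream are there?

All 2430×0.186 = 451.98 kg/min of urea reaches n1, so n1 = 451.98/0.257 = 1758.7 kg/min and vapour = 671.32 kg/min.
The evaporator receives (1−α)·2430 of feed at 0.814 water and removes 0.497 of that water:
0.497×0.814×(1−α)×2430 = 671.32
(1−α) = 671.32/983.08 = 0.6829;  α = 0.3171.
Bypass flow = 0.3171×2430 = 770.6 kg/min.

770.6 kg/min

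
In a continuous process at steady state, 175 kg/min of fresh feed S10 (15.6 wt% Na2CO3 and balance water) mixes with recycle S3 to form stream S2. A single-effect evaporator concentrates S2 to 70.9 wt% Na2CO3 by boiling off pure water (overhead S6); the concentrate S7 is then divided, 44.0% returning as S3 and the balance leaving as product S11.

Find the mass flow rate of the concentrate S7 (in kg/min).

68.76 kg/min

Overall Na2CO3 balance (none leaves overhead): Na2CO3 in fresh feed = Na2CO3 in product, i.e. 175×0.156 = (1−0.440)·S7·0.709.
S7 = 27.3/(0.709×0.560) = 68.759 kg/min.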